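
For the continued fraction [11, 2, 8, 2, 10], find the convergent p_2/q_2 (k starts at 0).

Using pₖ = aₖpₖ₋₁ + pₖ₋₂, qₖ = aₖqₖ₋₁ + qₖ₋₂ (with p₋₁=1, p₋₂=0, q₋₁=0, q₋₂=1):
  k=0: a=11, p=11, q=1
  k=1: a=2, p=23, q=2
  k=2: a=8, p=195, q=17

195/17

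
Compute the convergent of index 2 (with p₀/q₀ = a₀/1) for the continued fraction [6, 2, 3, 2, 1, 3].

45/7

Using pₖ = aₖpₖ₋₁ + pₖ₋₂, qₖ = aₖqₖ₋₁ + qₖ₋₂ (with p₋₁=1, p₋₂=0, q₋₁=0, q₋₂=1):
  k=0: a=6, p=6, q=1
  k=1: a=2, p=13, q=2
  k=2: a=3, p=45, q=7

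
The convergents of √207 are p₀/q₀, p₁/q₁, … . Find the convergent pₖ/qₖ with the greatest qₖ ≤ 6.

√207 = [14; 2, 1, 1, 2, 1, 1, 2, 28, …] (period length 8).
Convergents:
  p_0/q_0 = 14/1
  p_1/q_1 = 29/2
  p_2/q_2 = 43/3
  p_3/q_3 = 72/5
  p_4/q_4 = 187/13
q_3 = 5 ≤ 6 < 13 = q_4, so the answer is 72/5.

72/5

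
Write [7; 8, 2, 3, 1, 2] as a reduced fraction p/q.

Fold from the inside: start with 2/1.
  1 + 1/2 = 3/2
  3 + 2/3 = 11/3
  2 + 3/11 = 25/11
  8 + 11/25 = 211/25
  7 + 25/211 = 1502/211

1502/211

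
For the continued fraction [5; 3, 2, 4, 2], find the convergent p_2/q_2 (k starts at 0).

Using pₖ = aₖpₖ₋₁ + pₖ₋₂, qₖ = aₖqₖ₋₁ + qₖ₋₂ (with p₋₁=1, p₋₂=0, q₋₁=0, q₋₂=1):
  k=0: a=5, p=5, q=1
  k=1: a=3, p=16, q=3
  k=2: a=2, p=37, q=7

37/7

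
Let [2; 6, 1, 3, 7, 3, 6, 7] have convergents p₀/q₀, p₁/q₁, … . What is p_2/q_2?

15/7

Using pₖ = aₖpₖ₋₁ + pₖ₋₂, qₖ = aₖqₖ₋₁ + qₖ₋₂ (with p₋₁=1, p₋₂=0, q₋₁=0, q₋₂=1):
  k=0: a=2, p=2, q=1
  k=1: a=6, p=13, q=6
  k=2: a=1, p=15, q=7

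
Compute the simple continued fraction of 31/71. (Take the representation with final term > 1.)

31 = 0·71 + 31
71 = 2·31 + 9
31 = 3·9 + 4
9 = 2·4 + 1
4 = 4·1 + 0  (stop)
So 31/71 = [0; 2, 3, 2, 4].

[0; 2, 3, 2, 4]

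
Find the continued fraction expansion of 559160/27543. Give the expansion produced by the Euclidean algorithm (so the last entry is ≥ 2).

559160 = 20·27543 + 8300
27543 = 3·8300 + 2643
8300 = 3·2643 + 371
2643 = 7·371 + 46
371 = 8·46 + 3
46 = 15·3 + 1
3 = 3·1 + 0  (stop)
So 559160/27543 = [20; 3, 3, 7, 8, 15, 3].

[20; 3, 3, 7, 8, 15, 3]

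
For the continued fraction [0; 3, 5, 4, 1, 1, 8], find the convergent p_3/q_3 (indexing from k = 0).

21/67

Using pₖ = aₖpₖ₋₁ + pₖ₋₂, qₖ = aₖqₖ₋₁ + qₖ₋₂ (with p₋₁=1, p₋₂=0, q₋₁=0, q₋₂=1):
  k=0: a=0, p=0, q=1
  k=1: a=3, p=1, q=3
  k=2: a=5, p=5, q=16
  k=3: a=4, p=21, q=67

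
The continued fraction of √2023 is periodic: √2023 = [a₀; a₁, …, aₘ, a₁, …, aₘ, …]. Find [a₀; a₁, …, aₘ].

a₀ = ⌊√2023⌋ = 44.
With m₀=0, d₀=1 and mₖ₊₁ = dₖaₖ − mₖ, dₖ₊₁ = (n − mₖ₊₁²)/dₖ, aₖ₊₁ = ⌊(a₀+mₖ₊₁)/dₖ₊₁⌋:
  k=1: m=44, d=87, a=1
  k=2: m=43, d=2, a=43
  k=3: m=43, d=87, a=1
  k=4: m=44, d=1, a=88
d=1 and a=2a₀=88 at k=4, so the next step gives (m, d) = (44, 87) again — its k=1 value — and the period has length 4.

[44; 1, 43, 1, 88]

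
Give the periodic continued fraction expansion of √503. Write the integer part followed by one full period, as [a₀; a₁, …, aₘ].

[22; 2, 2, 1, 21, 1, 2, 2, 44]

a₀ = ⌊√503⌋ = 22.
With m₀=0, d₀=1 and mₖ₊₁ = dₖaₖ − mₖ, dₖ₊₁ = (n − mₖ₊₁²)/dₖ, aₖ₊₁ = ⌊(a₀+mₖ₊₁)/dₖ₊₁⌋:
  k=1: m=22, d=19, a=2
  k=2: m=16, d=13, a=2
  k=3: m=10, d=31, a=1
  k=4: m=21, d=2, a=21
  k=5: m=21, d=31, a=1
  k=6: m=10, d=13, a=2
  k=7: m=16, d=19, a=2
  k=8: m=22, d=1, a=44
d=1 and a=2a₀=44 at k=8, so the next step gives (m, d) = (22, 19) again — its k=1 value — and the period has length 8.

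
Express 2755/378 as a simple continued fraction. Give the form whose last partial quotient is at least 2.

[7; 3, 2, 7, 3, 2]

2755 = 7*378 + 109
378 = 3*109 + 51
109 = 2*51 + 7
51 = 7*7 + 2
7 = 3*2 + 1
2 = 2*1 + 0  (stop)
So 2755/378 = [7; 3, 2, 7, 3, 2].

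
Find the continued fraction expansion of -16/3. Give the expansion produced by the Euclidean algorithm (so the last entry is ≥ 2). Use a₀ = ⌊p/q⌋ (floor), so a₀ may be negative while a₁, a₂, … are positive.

[-6; 1, 2]

-16 = -6*3 + 2
3 = 1*2 + 1
2 = 2*1 + 0  (stop)
So -16/3 = [-6; 1, 2].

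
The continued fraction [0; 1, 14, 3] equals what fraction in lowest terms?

43/46

Using pₖ = aₖpₖ₋₁ + pₖ₋₂ and qₖ = aₖqₖ₋₁ + qₖ₋₂:
  k=0: a=0, p=0, q=1
  k=1: a=1, p=1, q=1
  k=2: a=14, p=14, q=15
  k=3: a=3, p=43, q=46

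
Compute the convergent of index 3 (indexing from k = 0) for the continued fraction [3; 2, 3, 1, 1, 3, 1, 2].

31/9

Using pₖ = aₖpₖ₋₁ + pₖ₋₂, qₖ = aₖqₖ₋₁ + qₖ₋₂ (with p₋₁=1, p₋₂=0, q₋₁=0, q₋₂=1):
  k=0: a=3, p=3, q=1
  k=1: a=2, p=7, q=2
  k=2: a=3, p=24, q=7
  k=3: a=1, p=31, q=9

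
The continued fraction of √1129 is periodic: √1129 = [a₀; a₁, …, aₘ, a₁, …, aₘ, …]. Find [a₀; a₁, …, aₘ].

a₀ = ⌊√1129⌋ = 33.
With m₀=0, d₀=1 and mₖ₊₁ = dₖaₖ − mₖ, dₖ₊₁ = (n − mₖ₊₁²)/dₖ, aₖ₊₁ = ⌊(a₀+mₖ₊₁)/dₖ₊₁⌋:
  k=1: m=33, d=40, a=1
  k=2: m=7, d=27, a=1
  k=3: m=20, d=27, a=1
  k=4: m=7, d=40, a=1
  k=5: m=33, d=1, a=66
d=1 and a=2a₀=66 at k=5, so the next step gives (m, d) = (33, 40) again — its k=1 value — and the period has length 5.

[33; 1, 1, 1, 1, 66]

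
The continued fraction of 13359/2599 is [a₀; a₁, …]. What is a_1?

7

13359 = 5·2599 + 364   →  a_0 = 5
2599 = 7·364 + 51   →  a_1 = 7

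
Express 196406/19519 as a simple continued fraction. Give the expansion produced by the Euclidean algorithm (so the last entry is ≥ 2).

[10; 16, 19, 3, 3, 6]

196406 = 10*19519 + 1216
19519 = 16*1216 + 63
1216 = 19*63 + 19
63 = 3*19 + 6
19 = 3*6 + 1
6 = 6*1 + 0  (stop)
So 196406/19519 = [10; 16, 19, 3, 3, 6].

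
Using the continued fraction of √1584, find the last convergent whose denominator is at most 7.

199/5

√1584 = [39; 1, 3, 1, 78, …] (period length 4).
Convergents:
  p_0/q_0 = 39/1
  p_1/q_1 = 40/1
  p_2/q_2 = 159/4
  p_3/q_3 = 199/5
  p_4/q_4 = 15681/394
q_3 = 5 ≤ 7 < 394 = q_4, so the answer is 199/5.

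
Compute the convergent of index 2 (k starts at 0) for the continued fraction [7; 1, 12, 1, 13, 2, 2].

103/13

Using pₖ = aₖpₖ₋₁ + pₖ₋₂, qₖ = aₖqₖ₋₁ + qₖ₋₂ (with p₋₁=1, p₋₂=0, q₋₁=0, q₋₂=1):
  k=0: a=7, p=7, q=1
  k=1: a=1, p=8, q=1
  k=2: a=12, p=103, q=13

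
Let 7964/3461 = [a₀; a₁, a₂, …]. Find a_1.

7964 = 2·3461 + 1042   →  a_0 = 2
3461 = 3·1042 + 335   →  a_1 = 3

3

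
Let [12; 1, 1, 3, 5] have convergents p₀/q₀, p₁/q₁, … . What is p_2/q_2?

25/2

Using pₖ = aₖpₖ₋₁ + pₖ₋₂, qₖ = aₖqₖ₋₁ + qₖ₋₂ (with p₋₁=1, p₋₂=0, q₋₁=0, q₋₂=1):
  k=0: a=12, p=12, q=1
  k=1: a=1, p=13, q=1
  k=2: a=1, p=25, q=2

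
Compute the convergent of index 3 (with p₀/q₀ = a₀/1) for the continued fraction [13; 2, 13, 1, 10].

391/29

Using pₖ = aₖpₖ₋₁ + pₖ₋₂, qₖ = aₖqₖ₋₁ + qₖ₋₂ (with p₋₁=1, p₋₂=0, q₋₁=0, q₋₂=1):
  k=0: a=13, p=13, q=1
  k=1: a=2, p=27, q=2
  k=2: a=13, p=364, q=27
  k=3: a=1, p=391, q=29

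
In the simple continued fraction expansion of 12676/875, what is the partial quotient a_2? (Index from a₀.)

12676 = 14·875 + 426   →  a_0 = 14
875 = 2·426 + 23   →  a_1 = 2
426 = 18·23 + 12   →  a_2 = 18

18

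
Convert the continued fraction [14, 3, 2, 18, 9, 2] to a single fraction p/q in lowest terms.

Using pₖ = aₖpₖ₋₁ + pₖ₋₂ and qₖ = aₖqₖ₋₁ + qₖ₋₂:
  k=0: a=14, p=14, q=1
  k=1: a=3, p=43, q=3
  k=2: a=2, p=100, q=7
  k=3: a=18, p=1843, q=129
  k=4: a=9, p=16687, q=1168
  k=5: a=2, p=35217, q=2465

35217/2465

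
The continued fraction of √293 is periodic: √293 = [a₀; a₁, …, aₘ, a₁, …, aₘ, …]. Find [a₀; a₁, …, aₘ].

a₀ = ⌊√293⌋ = 17.
With m₀=0, d₀=1 and mₖ₊₁ = dₖaₖ − mₖ, dₖ₊₁ = (n − mₖ₊₁²)/dₖ, aₖ₊₁ = ⌊(a₀+mₖ₊₁)/dₖ₊₁⌋:
  k=1: m=17, d=4, a=8
  k=2: m=15, d=17, a=1
  k=3: m=2, d=17, a=1
  k=4: m=15, d=4, a=8
  k=5: m=17, d=1, a=34
d=1 and a=2a₀=34 at k=5, so the next step gives (m, d) = (17, 4) again — its k=1 value — and the period has length 5.

[17; 8, 1, 1, 8, 34]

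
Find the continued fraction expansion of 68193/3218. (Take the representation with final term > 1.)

68193 = 21·3218 + 615
3218 = 5·615 + 143
615 = 4·143 + 43
143 = 3·43 + 14
43 = 3·14 + 1
14 = 14·1 + 0  (stop)
So 68193/3218 = [21; 5, 4, 3, 3, 14].

[21; 5, 4, 3, 3, 14]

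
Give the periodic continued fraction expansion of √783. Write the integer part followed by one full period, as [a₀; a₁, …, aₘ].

a₀ = ⌊√783⌋ = 27.
With m₀=0, d₀=1 and mₖ₊₁ = dₖaₖ − mₖ, dₖ₊₁ = (n − mₖ₊₁²)/dₖ, aₖ₊₁ = ⌊(a₀+mₖ₊₁)/dₖ₊₁⌋:
  k=1: m=27, d=54, a=1
  k=2: m=27, d=1, a=54
d=1 and a=2a₀=54 at k=2, so the next step gives (m, d) = (27, 54) again — its k=1 value — and the period has length 2.

[27; 1, 54]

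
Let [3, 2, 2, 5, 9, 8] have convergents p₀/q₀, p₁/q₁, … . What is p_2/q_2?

17/5

Using pₖ = aₖpₖ₋₁ + pₖ₋₂, qₖ = aₖqₖ₋₁ + qₖ₋₂ (with p₋₁=1, p₋₂=0, q₋₁=0, q₋₂=1):
  k=0: a=3, p=3, q=1
  k=1: a=2, p=7, q=2
  k=2: a=2, p=17, q=5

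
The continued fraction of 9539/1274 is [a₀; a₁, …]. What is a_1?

9539 = 7·1274 + 621   →  a_0 = 7
1274 = 2·621 + 32   →  a_1 = 2

2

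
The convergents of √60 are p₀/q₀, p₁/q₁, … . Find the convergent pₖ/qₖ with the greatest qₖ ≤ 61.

457/59

√60 = [7; 1, 2, 1, 14, …] (period length 4).
Convergents:
  p_0/q_0 = 7/1
  p_1/q_1 = 8/1
  p_2/q_2 = 23/3
  p_3/q_3 = 31/4
  p_4/q_4 = 457/59
  p_5/q_5 = 488/63
q_4 = 59 ≤ 61 < 63 = q_5, so the answer is 457/59.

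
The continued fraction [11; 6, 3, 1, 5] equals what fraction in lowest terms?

1607/144

Fold from the inside: start with 5/1.
  1 + 1/5 = 6/5
  3 + 5/6 = 23/6
  6 + 6/23 = 144/23
  11 + 23/144 = 1607/144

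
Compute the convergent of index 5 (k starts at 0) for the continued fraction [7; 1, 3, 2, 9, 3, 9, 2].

2053/264

Using pₖ = aₖpₖ₋₁ + pₖ₋₂, qₖ = aₖqₖ₋₁ + qₖ₋₂ (with p₋₁=1, p₋₂=0, q₋₁=0, q₋₂=1):
  k=0: a=7, p=7, q=1
  k=1: a=1, p=8, q=1
  k=2: a=3, p=31, q=4
  k=3: a=2, p=70, q=9
  k=4: a=9, p=661, q=85
  k=5: a=3, p=2053, q=264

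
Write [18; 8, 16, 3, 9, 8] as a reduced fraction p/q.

541311/29867

Using pₖ = aₖpₖ₋₁ + pₖ₋₂ and qₖ = aₖqₖ₋₁ + qₖ₋₂:
  k=0: a=18, p=18, q=1
  k=1: a=8, p=145, q=8
  k=2: a=16, p=2338, q=129
  k=3: a=3, p=7159, q=395
  k=4: a=9, p=66769, q=3684
  k=5: a=8, p=541311, q=29867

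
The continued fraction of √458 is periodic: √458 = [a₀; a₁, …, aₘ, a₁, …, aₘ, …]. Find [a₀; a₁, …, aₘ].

[21; 2, 2, 42]

a₀ = ⌊√458⌋ = 21.
With m₀=0, d₀=1 and mₖ₊₁ = dₖaₖ − mₖ, dₖ₊₁ = (n − mₖ₊₁²)/dₖ, aₖ₊₁ = ⌊(a₀+mₖ₊₁)/dₖ₊₁⌋:
  k=1: m=21, d=17, a=2
  k=2: m=13, d=17, a=2
  k=3: m=21, d=1, a=42
d=1 and a=2a₀=42 at k=3, so the next step gives (m, d) = (21, 17) again — its k=1 value — and the period has length 3.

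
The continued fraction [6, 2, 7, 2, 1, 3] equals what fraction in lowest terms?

Using pₖ = aₖpₖ₋₁ + pₖ₋₂ and qₖ = aₖqₖ₋₁ + qₖ₋₂:
  k=0: a=6, p=6, q=1
  k=1: a=2, p=13, q=2
  k=2: a=7, p=97, q=15
  k=3: a=2, p=207, q=32
  k=4: a=1, p=304, q=47
  k=5: a=3, p=1119, q=173

1119/173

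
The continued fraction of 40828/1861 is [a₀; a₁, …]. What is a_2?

15

40828 = 21·1861 + 1747   →  a_0 = 21
1861 = 1·1747 + 114   →  a_1 = 1
1747 = 15·114 + 37   →  a_2 = 15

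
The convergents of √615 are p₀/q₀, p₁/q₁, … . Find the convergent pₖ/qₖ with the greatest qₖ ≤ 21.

√615 = [24; 1, 3, 1, 48, …] (period length 4).
Convergents:
  p_0/q_0 = 24/1
  p_1/q_1 = 25/1
  p_2/q_2 = 99/4
  p_3/q_3 = 124/5
  p_4/q_4 = 6051/244
q_3 = 5 ≤ 21 < 244 = q_4, so the answer is 124/5.

124/5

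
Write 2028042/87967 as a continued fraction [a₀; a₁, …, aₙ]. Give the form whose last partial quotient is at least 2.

[23; 18, 3, 10, 17, 9]

2028042 = 23×87967 + 4801
87967 = 18×4801 + 1549
4801 = 3×1549 + 154
1549 = 10×154 + 9
154 = 17×9 + 1
9 = 9×1 + 0  (stop)
So 2028042/87967 = [23; 18, 3, 10, 17, 9].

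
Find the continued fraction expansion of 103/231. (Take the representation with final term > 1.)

103 = 0×231 + 103
231 = 2×103 + 25
103 = 4×25 + 3
25 = 8×3 + 1
3 = 3×1 + 0  (stop)
So 103/231 = [0; 2, 4, 8, 3].

[0; 2, 4, 8, 3]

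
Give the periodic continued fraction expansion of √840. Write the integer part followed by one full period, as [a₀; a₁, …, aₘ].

a₀ = ⌊√840⌋ = 28.
With m₀=0, d₀=1 and mₖ₊₁ = dₖaₖ − mₖ, dₖ₊₁ = (n − mₖ₊₁²)/dₖ, aₖ₊₁ = ⌊(a₀+mₖ₊₁)/dₖ₊₁⌋:
  k=1: m=28, d=56, a=1
  k=2: m=28, d=1, a=56
d=1 and a=2a₀=56 at k=2, so the next step gives (m, d) = (28, 56) again — its k=1 value — and the period has length 2.

[28; 1, 56]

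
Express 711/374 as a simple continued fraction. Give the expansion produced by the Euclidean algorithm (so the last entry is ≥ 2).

[1; 1, 9, 9, 4]

711 = 1×374 + 337
374 = 1×337 + 37
337 = 9×37 + 4
37 = 9×4 + 1
4 = 4×1 + 0  (stop)
So 711/374 = [1; 1, 9, 9, 4].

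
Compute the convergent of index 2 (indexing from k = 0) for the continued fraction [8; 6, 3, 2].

155/19

Using pₖ = aₖpₖ₋₁ + pₖ₋₂, qₖ = aₖqₖ₋₁ + qₖ₋₂ (with p₋₁=1, p₋₂=0, q₋₁=0, q₋₂=1):
  k=0: a=8, p=8, q=1
  k=1: a=6, p=49, q=6
  k=2: a=3, p=155, q=19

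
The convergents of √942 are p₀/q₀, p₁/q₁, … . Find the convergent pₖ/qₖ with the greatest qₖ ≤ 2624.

√942 = [30; 1, 2, 4, 20, 4, 2, 1, 60, …] (period length 8).
Convergents:
  p_0/q_0 = 30/1
  p_1/q_1 = 31/1
  p_2/q_2 = 92/3
  p_3/q_3 = 399/13
  p_4/q_4 = 8072/263
  p_5/q_5 = 32687/1065
  p_6/q_6 = 73446/2393
  p_7/q_7 = 106133/3458
q_6 = 2393 ≤ 2624 < 3458 = q_7, so the answer is 73446/2393.

73446/2393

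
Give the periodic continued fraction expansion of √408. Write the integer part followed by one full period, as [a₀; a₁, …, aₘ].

a₀ = ⌊√408⌋ = 20.
With m₀=0, d₀=1 and mₖ₊₁ = dₖaₖ − mₖ, dₖ₊₁ = (n − mₖ₊₁²)/dₖ, aₖ₊₁ = ⌊(a₀+mₖ₊₁)/dₖ₊₁⌋:
  k=1: m=20, d=8, a=5
  k=2: m=20, d=1, a=40
d=1 and a=2a₀=40 at k=2, so the next step gives (m, d) = (20, 8) again — its k=1 value — and the period has length 2.

[20; 5, 40]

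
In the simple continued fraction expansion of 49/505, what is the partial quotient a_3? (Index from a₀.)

49 = 0·505 + 49   →  a_0 = 0
505 = 10·49 + 15   →  a_1 = 10
49 = 3·15 + 4   →  a_2 = 3
15 = 3·4 + 3   →  a_3 = 3

3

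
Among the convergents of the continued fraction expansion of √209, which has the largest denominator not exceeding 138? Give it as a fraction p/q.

√209 = [14; 2, 5, 3, 2, 3, 5, 2, 28, …] (period length 8).
Convergents:
  p_0/q_0 = 14/1
  p_1/q_1 = 29/2
  p_2/q_2 = 159/11
  p_3/q_3 = 506/35
  p_4/q_4 = 1171/81
  p_5/q_5 = 4019/278
q_4 = 81 ≤ 138 < 278 = q_5, so the answer is 1171/81.

1171/81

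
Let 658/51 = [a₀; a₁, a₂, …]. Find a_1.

1

658 = 12·51 + 46   →  a_0 = 12
51 = 1·46 + 5   →  a_1 = 1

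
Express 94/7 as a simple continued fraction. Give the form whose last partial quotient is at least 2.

94 = 13×7 + 3
7 = 2×3 + 1
3 = 3×1 + 0  (stop)
So 94/7 = [13; 2, 3].

[13; 2, 3]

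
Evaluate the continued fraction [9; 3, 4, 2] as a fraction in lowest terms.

270/29

Using pₖ = aₖpₖ₋₁ + pₖ₋₂ and qₖ = aₖqₖ₋₁ + qₖ₋₂:
  k=0: a=9, p=9, q=1
  k=1: a=3, p=28, q=3
  k=2: a=4, p=121, q=13
  k=3: a=2, p=270, q=29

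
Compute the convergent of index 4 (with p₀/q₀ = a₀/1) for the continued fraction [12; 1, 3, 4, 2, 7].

Using pₖ = aₖpₖ₋₁ + pₖ₋₂, qₖ = aₖqₖ₋₁ + qₖ₋₂ (with p₋₁=1, p₋₂=0, q₋₁=0, q₋₂=1):
  k=0: a=12, p=12, q=1
  k=1: a=1, p=13, q=1
  k=2: a=3, p=51, q=4
  k=3: a=4, p=217, q=17
  k=4: a=2, p=485, q=38

485/38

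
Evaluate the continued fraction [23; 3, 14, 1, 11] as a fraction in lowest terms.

Fold from the inside: start with 11/1.
  1 + 1/11 = 12/11
  14 + 11/12 = 179/12
  3 + 12/179 = 549/179
  23 + 179/549 = 12806/549

12806/549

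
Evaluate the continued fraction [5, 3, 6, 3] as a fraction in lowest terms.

319/60

Using pₖ = aₖpₖ₋₁ + pₖ₋₂ and qₖ = aₖqₖ₋₁ + qₖ₋₂:
  k=0: a=5, p=5, q=1
  k=1: a=3, p=16, q=3
  k=2: a=6, p=101, q=19
  k=3: a=3, p=319, q=60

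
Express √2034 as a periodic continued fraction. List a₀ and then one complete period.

[45; 10, 90]

a₀ = ⌊√2034⌋ = 45.
With m₀=0, d₀=1 and mₖ₊₁ = dₖaₖ − mₖ, dₖ₊₁ = (n − mₖ₊₁²)/dₖ, aₖ₊₁ = ⌊(a₀+mₖ₊₁)/dₖ₊₁⌋:
  k=1: m=45, d=9, a=10
  k=2: m=45, d=1, a=90
d=1 and a=2a₀=90 at k=2, so the next step gives (m, d) = (45, 9) again — its k=1 value — and the period has length 2.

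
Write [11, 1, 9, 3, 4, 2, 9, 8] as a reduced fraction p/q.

Using pₖ = aₖpₖ₋₁ + pₖ₋₂ and qₖ = aₖqₖ₋₁ + qₖ₋₂:
  k=0: a=11, p=11, q=1
  k=1: a=1, p=12, q=1
  k=2: a=9, p=119, q=10
  k=3: a=3, p=369, q=31
  k=4: a=4, p=1595, q=134
  k=5: a=2, p=3559, q=299
  k=6: a=9, p=33626, q=2825
  k=7: a=8, p=272567, q=22899

272567/22899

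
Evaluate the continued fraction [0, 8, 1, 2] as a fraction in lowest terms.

Using pₖ = aₖpₖ₋₁ + pₖ₋₂ and qₖ = aₖqₖ₋₁ + qₖ₋₂:
  k=0: a=0, p=0, q=1
  k=1: a=8, p=1, q=8
  k=2: a=1, p=1, q=9
  k=3: a=2, p=3, q=26

3/26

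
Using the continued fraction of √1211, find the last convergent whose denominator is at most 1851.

√1211 = [34; 1, 3, 1, 68, …] (period length 4).
Convergents:
  p_0/q_0 = 34/1
  p_1/q_1 = 35/1
  p_2/q_2 = 139/4
  p_3/q_3 = 174/5
  p_4/q_4 = 11971/344
  p_5/q_5 = 12145/349
  p_6/q_6 = 48406/1391
  p_7/q_7 = 60551/1740
  p_8/q_8 = 4165874/119711
q_7 = 1740 ≤ 1851 < 119711 = q_8, so the answer is 60551/1740.

60551/1740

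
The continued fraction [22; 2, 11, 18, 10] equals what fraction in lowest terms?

94027/4183

Fold from the inside: start with 10/1.
  18 + 1/10 = 181/10
  11 + 10/181 = 2001/181
  2 + 181/2001 = 4183/2001
  22 + 2001/4183 = 94027/4183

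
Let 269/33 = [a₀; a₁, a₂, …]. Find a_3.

1

269 = 8·33 + 5   →  a_0 = 8
33 = 6·5 + 3   →  a_1 = 6
5 = 1·3 + 2   →  a_2 = 1
3 = 1·2 + 1   →  a_3 = 1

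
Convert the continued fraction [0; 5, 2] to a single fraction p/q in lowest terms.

2/11

Fold from the inside: start with 2/1.
  5 + 1/2 = 11/2
  0 + 2/11 = 2/11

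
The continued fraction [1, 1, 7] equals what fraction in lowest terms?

15/8

Fold from the inside: start with 7/1.
  1 + 1/7 = 8/7
  1 + 7/8 = 15/8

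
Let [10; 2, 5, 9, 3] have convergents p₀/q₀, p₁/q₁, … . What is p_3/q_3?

Using pₖ = aₖpₖ₋₁ + pₖ₋₂, qₖ = aₖqₖ₋₁ + qₖ₋₂ (with p₋₁=1, p₋₂=0, q₋₁=0, q₋₂=1):
  k=0: a=10, p=10, q=1
  k=1: a=2, p=21, q=2
  k=2: a=5, p=115, q=11
  k=3: a=9, p=1056, q=101

1056/101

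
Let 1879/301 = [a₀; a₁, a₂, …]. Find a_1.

1879 = 6·301 + 73   →  a_0 = 6
301 = 4·73 + 9   →  a_1 = 4

4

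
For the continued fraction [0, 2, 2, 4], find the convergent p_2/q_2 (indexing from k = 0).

Using pₖ = aₖpₖ₋₁ + pₖ₋₂, qₖ = aₖqₖ₋₁ + qₖ₋₂ (with p₋₁=1, p₋₂=0, q₋₁=0, q₋₂=1):
  k=0: a=0, p=0, q=1
  k=1: a=2, p=1, q=2
  k=2: a=2, p=2, q=5

2/5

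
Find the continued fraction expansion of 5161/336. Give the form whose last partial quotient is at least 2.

5161 = 15*336 + 121
336 = 2*121 + 94
121 = 1*94 + 27
94 = 3*27 + 13
27 = 2*13 + 1
13 = 13*1 + 0  (stop)
So 5161/336 = [15; 2, 1, 3, 2, 13].

[15; 2, 1, 3, 2, 13]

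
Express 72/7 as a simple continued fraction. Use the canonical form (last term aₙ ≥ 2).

72 = 10×7 + 2
7 = 3×2 + 1
2 = 2×1 + 0  (stop)
So 72/7 = [10; 3, 2].

[10; 3, 2]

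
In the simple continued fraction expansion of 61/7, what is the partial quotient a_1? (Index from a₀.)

61 = 8·7 + 5   →  a_0 = 8
7 = 1·5 + 2   →  a_1 = 1

1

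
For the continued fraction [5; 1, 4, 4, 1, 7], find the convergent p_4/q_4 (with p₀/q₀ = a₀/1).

Using pₖ = aₖpₖ₋₁ + pₖ₋₂, qₖ = aₖqₖ₋₁ + qₖ₋₂ (with p₋₁=1, p₋₂=0, q₋₁=0, q₋₂=1):
  k=0: a=5, p=5, q=1
  k=1: a=1, p=6, q=1
  k=2: a=4, p=29, q=5
  k=3: a=4, p=122, q=21
  k=4: a=1, p=151, q=26

151/26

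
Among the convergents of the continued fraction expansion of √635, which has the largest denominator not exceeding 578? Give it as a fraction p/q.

6325/251

√635 = [25; 5, 50, …] (period length 2).
Convergents:
  p_0/q_0 = 25/1
  p_1/q_1 = 126/5
  p_2/q_2 = 6325/251
  p_3/q_3 = 31751/1260
q_2 = 251 ≤ 578 < 1260 = q_3, so the answer is 6325/251.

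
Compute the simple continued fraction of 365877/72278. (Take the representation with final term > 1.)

[5; 16, 9, 4, 3, 3, 11]

365877 = 5×72278 + 4487
72278 = 16×4487 + 486
4487 = 9×486 + 113
486 = 4×113 + 34
113 = 3×34 + 11
34 = 3×11 + 1
11 = 11×1 + 0  (stop)
So 365877/72278 = [5; 16, 9, 4, 3, 3, 11].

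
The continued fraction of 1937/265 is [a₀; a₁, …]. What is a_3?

1937 = 7·265 + 82   →  a_0 = 7
265 = 3·82 + 19   →  a_1 = 3
82 = 4·19 + 6   →  a_2 = 4
19 = 3·6 + 1   →  a_3 = 3

3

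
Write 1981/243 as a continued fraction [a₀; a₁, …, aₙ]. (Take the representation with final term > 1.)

[8; 6, 1, 1, 3, 5]

1981 = 8·243 + 37
243 = 6·37 + 21
37 = 1·21 + 16
21 = 1·16 + 5
16 = 3·5 + 1
5 = 5·1 + 0  (stop)
So 1981/243 = [8; 6, 1, 1, 3, 5].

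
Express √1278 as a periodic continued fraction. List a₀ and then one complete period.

[35; 1, 2, 1, 70]

a₀ = ⌊√1278⌋ = 35.
With m₀=0, d₀=1 and mₖ₊₁ = dₖaₖ − mₖ, dₖ₊₁ = (n − mₖ₊₁²)/dₖ, aₖ₊₁ = ⌊(a₀+mₖ₊₁)/dₖ₊₁⌋:
  k=1: m=35, d=53, a=1
  k=2: m=18, d=18, a=2
  k=3: m=18, d=53, a=1
  k=4: m=35, d=1, a=70
d=1 and a=2a₀=70 at k=4, so the next step gives (m, d) = (35, 53) again — its k=1 value — and the period has length 4.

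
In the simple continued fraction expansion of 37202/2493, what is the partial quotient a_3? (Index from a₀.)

37202 = 14·2493 + 2300   →  a_0 = 14
2493 = 1·2300 + 193   →  a_1 = 1
2300 = 11·193 + 177   →  a_2 = 11
193 = 1·177 + 16   →  a_3 = 1

1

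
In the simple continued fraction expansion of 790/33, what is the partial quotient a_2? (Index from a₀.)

790 = 23·33 + 31   →  a_0 = 23
33 = 1·31 + 2   →  a_1 = 1
31 = 15·2 + 1   →  a_2 = 15

15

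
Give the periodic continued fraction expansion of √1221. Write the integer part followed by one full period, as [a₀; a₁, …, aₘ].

a₀ = ⌊√1221⌋ = 34.
With m₀=0, d₀=1 and mₖ₊₁ = dₖaₖ − mₖ, dₖ₊₁ = (n − mₖ₊₁²)/dₖ, aₖ₊₁ = ⌊(a₀+mₖ₊₁)/dₖ₊₁⌋:
  k=1: m=34, d=65, a=1
  k=2: m=31, d=4, a=16
  k=3: m=33, d=33, a=2
  k=4: m=33, d=4, a=16
  k=5: m=31, d=65, a=1
  k=6: m=34, d=1, a=68
d=1 and a=2a₀=68 at k=6, so the next step gives (m, d) = (34, 65) again — its k=1 value — and the period has length 6.

[34; 1, 16, 2, 16, 1, 68]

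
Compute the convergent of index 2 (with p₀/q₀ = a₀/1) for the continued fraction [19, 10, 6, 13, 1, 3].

Using pₖ = aₖpₖ₋₁ + pₖ₋₂, qₖ = aₖqₖ₋₁ + qₖ₋₂ (with p₋₁=1, p₋₂=0, q₋₁=0, q₋₂=1):
  k=0: a=19, p=19, q=1
  k=1: a=10, p=191, q=10
  k=2: a=6, p=1165, q=61

1165/61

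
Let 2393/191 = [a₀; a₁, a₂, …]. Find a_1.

2393 = 12·191 + 101   →  a_0 = 12
191 = 1·101 + 90   →  a_1 = 1

1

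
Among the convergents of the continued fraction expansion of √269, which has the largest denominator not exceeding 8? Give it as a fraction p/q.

√269 = [16; 2, 2, 32, …] (period length 3).
Convergents:
  p_0/q_0 = 16/1
  p_1/q_1 = 33/2
  p_2/q_2 = 82/5
  p_3/q_3 = 2657/162
q_2 = 5 ≤ 8 < 162 = q_3, so the answer is 82/5.

82/5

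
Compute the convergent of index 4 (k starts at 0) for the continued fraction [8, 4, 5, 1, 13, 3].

Using pₖ = aₖpₖ₋₁ + pₖ₋₂, qₖ = aₖqₖ₋₁ + qₖ₋₂ (with p₋₁=1, p₋₂=0, q₋₁=0, q₋₂=1):
  k=0: a=8, p=8, q=1
  k=1: a=4, p=33, q=4
  k=2: a=5, p=173, q=21
  k=3: a=1, p=206, q=25
  k=4: a=13, p=2851, q=346

2851/346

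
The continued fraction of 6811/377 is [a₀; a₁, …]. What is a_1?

6811 = 18·377 + 25   →  a_0 = 18
377 = 15·25 + 2   →  a_1 = 15

15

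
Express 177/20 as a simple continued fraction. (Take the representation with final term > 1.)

[8; 1, 5, 1, 2]

177 = 8·20 + 17
20 = 1·17 + 3
17 = 5·3 + 2
3 = 1·2 + 1
2 = 2·1 + 0  (stop)
So 177/20 = [8; 1, 5, 1, 2].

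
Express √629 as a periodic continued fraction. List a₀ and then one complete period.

a₀ = ⌊√629⌋ = 25.
With m₀=0, d₀=1 and mₖ₊₁ = dₖaₖ − mₖ, dₖ₊₁ = (n − mₖ₊₁²)/dₖ, aₖ₊₁ = ⌊(a₀+mₖ₊₁)/dₖ₊₁⌋:
  k=1: m=25, d=4, a=12
  k=2: m=23, d=25, a=1
  k=3: m=2, d=25, a=1
  k=4: m=23, d=4, a=12
  k=5: m=25, d=1, a=50
d=1 and a=2a₀=50 at k=5, so the next step gives (m, d) = (25, 4) again — its k=1 value — and the period has length 5.

[25; 12, 1, 1, 12, 50]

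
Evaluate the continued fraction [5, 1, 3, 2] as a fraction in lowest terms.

Fold from the inside: start with 2/1.
  3 + 1/2 = 7/2
  1 + 2/7 = 9/7
  5 + 7/9 = 52/9

52/9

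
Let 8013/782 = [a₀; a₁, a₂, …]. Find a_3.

3

8013 = 10·782 + 193   →  a_0 = 10
782 = 4·193 + 10   →  a_1 = 4
193 = 19·10 + 3   →  a_2 = 19
10 = 3·3 + 1   →  a_3 = 3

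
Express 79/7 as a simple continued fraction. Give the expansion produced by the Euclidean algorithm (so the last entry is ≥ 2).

79 = 11*7 + 2
7 = 3*2 + 1
2 = 2*1 + 0  (stop)
So 79/7 = [11; 3, 2].

[11; 3, 2]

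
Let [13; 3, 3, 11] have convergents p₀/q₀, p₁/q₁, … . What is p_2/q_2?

133/10

Using pₖ = aₖpₖ₋₁ + pₖ₋₂, qₖ = aₖqₖ₋₁ + qₖ₋₂ (with p₋₁=1, p₋₂=0, q₋₁=0, q₋₂=1):
  k=0: a=13, p=13, q=1
  k=1: a=3, p=40, q=3
  k=2: a=3, p=133, q=10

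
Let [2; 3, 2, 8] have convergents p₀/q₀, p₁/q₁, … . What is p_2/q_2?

16/7

Using pₖ = aₖpₖ₋₁ + pₖ₋₂, qₖ = aₖqₖ₋₁ + qₖ₋₂ (with p₋₁=1, p₋₂=0, q₋₁=0, q₋₂=1):
  k=0: a=2, p=2, q=1
  k=1: a=3, p=7, q=3
  k=2: a=2, p=16, q=7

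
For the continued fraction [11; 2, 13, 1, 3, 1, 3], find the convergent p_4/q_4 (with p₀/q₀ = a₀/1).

1309/114

Using pₖ = aₖpₖ₋₁ + pₖ₋₂, qₖ = aₖqₖ₋₁ + qₖ₋₂ (with p₋₁=1, p₋₂=0, q₋₁=0, q₋₂=1):
  k=0: a=11, p=11, q=1
  k=1: a=2, p=23, q=2
  k=2: a=13, p=310, q=27
  k=3: a=1, p=333, q=29
  k=4: a=3, p=1309, q=114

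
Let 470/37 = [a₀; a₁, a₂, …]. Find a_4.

470 = 12·37 + 26   →  a_0 = 12
37 = 1·26 + 11   →  a_1 = 1
26 = 2·11 + 4   →  a_2 = 2
11 = 2·4 + 3   →  a_3 = 2
4 = 1·3 + 1   →  a_4 = 1

1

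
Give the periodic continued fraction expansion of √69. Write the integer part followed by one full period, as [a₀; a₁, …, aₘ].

[8; 3, 3, 1, 4, 1, 3, 3, 16]

a₀ = ⌊√69⌋ = 8.
With m₀=0, d₀=1 and mₖ₊₁ = dₖaₖ − mₖ, dₖ₊₁ = (n − mₖ₊₁²)/dₖ, aₖ₊₁ = ⌊(a₀+mₖ₊₁)/dₖ₊₁⌋:
  k=1: m=8, d=5, a=3
  k=2: m=7, d=4, a=3
  k=3: m=5, d=11, a=1
  k=4: m=6, d=3, a=4
  k=5: m=6, d=11, a=1
  k=6: m=5, d=4, a=3
  k=7: m=7, d=5, a=3
  k=8: m=8, d=1, a=16
d=1 and a=2a₀=16 at k=8, so the next step gives (m, d) = (8, 5) again — its k=1 value — and the period has length 8.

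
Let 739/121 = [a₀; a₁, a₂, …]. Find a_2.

3

739 = 6·121 + 13   →  a_0 = 6
121 = 9·13 + 4   →  a_1 = 9
13 = 3·4 + 1   →  a_2 = 3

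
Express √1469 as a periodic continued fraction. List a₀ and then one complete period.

[38; 3, 18, 1, 4, 1, 18, 3, 76]

a₀ = ⌊√1469⌋ = 38.
With m₀=0, d₀=1 and mₖ₊₁ = dₖaₖ − mₖ, dₖ₊₁ = (n − mₖ₊₁²)/dₖ, aₖ₊₁ = ⌊(a₀+mₖ₊₁)/dₖ₊₁⌋:
  k=1: m=38, d=25, a=3
  k=2: m=37, d=4, a=18
  k=3: m=35, d=61, a=1
  k=4: m=26, d=13, a=4
  k=5: m=26, d=61, a=1
  k=6: m=35, d=4, a=18
  k=7: m=37, d=25, a=3
  k=8: m=38, d=1, a=76
d=1 and a=2a₀=76 at k=8, so the next step gives (m, d) = (38, 25) again — its k=1 value — and the period has length 8.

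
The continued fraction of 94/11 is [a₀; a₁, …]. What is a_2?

94 = 8·11 + 6   →  a_0 = 8
11 = 1·6 + 5   →  a_1 = 1
6 = 1·5 + 1   →  a_2 = 1

1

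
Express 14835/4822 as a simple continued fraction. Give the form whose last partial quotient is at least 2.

[3; 13, 14, 1, 3, 6]

14835 = 3*4822 + 369
4822 = 13*369 + 25
369 = 14*25 + 19
25 = 1*19 + 6
19 = 3*6 + 1
6 = 6*1 + 0  (stop)
So 14835/4822 = [3; 13, 14, 1, 3, 6].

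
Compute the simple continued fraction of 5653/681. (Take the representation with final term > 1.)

[8; 3, 3, 9, 2, 3]

5653 = 8*681 + 205
681 = 3*205 + 66
205 = 3*66 + 7
66 = 9*7 + 3
7 = 2*3 + 1
3 = 3*1 + 0  (stop)
So 5653/681 = [8; 3, 3, 9, 2, 3].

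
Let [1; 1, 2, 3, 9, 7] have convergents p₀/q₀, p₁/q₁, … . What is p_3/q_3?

17/10

Using pₖ = aₖpₖ₋₁ + pₖ₋₂, qₖ = aₖqₖ₋₁ + qₖ₋₂ (with p₋₁=1, p₋₂=0, q₋₁=0, q₋₂=1):
  k=0: a=1, p=1, q=1
  k=1: a=1, p=2, q=1
  k=2: a=2, p=5, q=3
  k=3: a=3, p=17, q=10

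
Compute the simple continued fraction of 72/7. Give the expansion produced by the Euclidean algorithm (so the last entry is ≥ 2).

[10; 3, 2]

72 = 10·7 + 2
7 = 3·2 + 1
2 = 2·1 + 0  (stop)
So 72/7 = [10; 3, 2].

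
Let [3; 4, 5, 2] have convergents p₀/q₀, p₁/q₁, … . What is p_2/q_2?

Using pₖ = aₖpₖ₋₁ + pₖ₋₂, qₖ = aₖqₖ₋₁ + qₖ₋₂ (with p₋₁=1, p₋₂=0, q₋₁=0, q₋₂=1):
  k=0: a=3, p=3, q=1
  k=1: a=4, p=13, q=4
  k=2: a=5, p=68, q=21

68/21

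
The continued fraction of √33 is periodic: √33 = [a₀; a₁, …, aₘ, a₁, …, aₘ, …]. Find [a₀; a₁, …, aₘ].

[5; 1, 2, 1, 10]

a₀ = ⌊√33⌋ = 5.
With m₀=0, d₀=1 and mₖ₊₁ = dₖaₖ − mₖ, dₖ₊₁ = (n − mₖ₊₁²)/dₖ, aₖ₊₁ = ⌊(a₀+mₖ₊₁)/dₖ₊₁⌋:
  k=1: m=5, d=8, a=1
  k=2: m=3, d=3, a=2
  k=3: m=3, d=8, a=1
  k=4: m=5, d=1, a=10
d=1 and a=2a₀=10 at k=4, so the next step gives (m, d) = (5, 8) again — its k=1 value — and the period has length 4.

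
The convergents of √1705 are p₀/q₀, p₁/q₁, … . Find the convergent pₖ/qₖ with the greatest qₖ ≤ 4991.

√1705 = [41; 3, 2, 3, 82, …] (period length 4).
Convergents:
  p_0/q_0 = 41/1
  p_1/q_1 = 124/3
  p_2/q_2 = 289/7
  p_3/q_3 = 991/24
  p_4/q_4 = 81551/1975
  p_5/q_5 = 245644/5949
q_4 = 1975 ≤ 4991 < 5949 = q_5, so the answer is 81551/1975.

81551/1975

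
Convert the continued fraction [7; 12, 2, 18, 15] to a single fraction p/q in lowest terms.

49242/6955

Using pₖ = aₖpₖ₋₁ + pₖ₋₂ and qₖ = aₖqₖ₋₁ + qₖ₋₂:
  k=0: a=7, p=7, q=1
  k=1: a=12, p=85, q=12
  k=2: a=2, p=177, q=25
  k=3: a=18, p=3271, q=462
  k=4: a=15, p=49242, q=6955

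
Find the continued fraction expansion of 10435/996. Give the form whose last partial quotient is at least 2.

10435 = 10*996 + 475
996 = 2*475 + 46
475 = 10*46 + 15
46 = 3*15 + 1
15 = 15*1 + 0  (stop)
So 10435/996 = [10; 2, 10, 3, 15].

[10; 2, 10, 3, 15]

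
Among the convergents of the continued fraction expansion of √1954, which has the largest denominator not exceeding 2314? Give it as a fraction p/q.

√1954 = [44; 4, 1, 9, 44, 9, 1, 4, 88, …] (period length 8).
Convergents:
  p_0/q_0 = 44/1
  p_1/q_1 = 177/4
  p_2/q_2 = 221/5
  p_3/q_3 = 2166/49
  p_4/q_4 = 95525/2161
  p_5/q_5 = 861891/19498
q_4 = 2161 ≤ 2314 < 19498 = q_5, so the answer is 95525/2161.

95525/2161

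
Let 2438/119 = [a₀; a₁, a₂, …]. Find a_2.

19

2438 = 20·119 + 58   →  a_0 = 20
119 = 2·58 + 3   →  a_1 = 2
58 = 19·3 + 1   →  a_2 = 19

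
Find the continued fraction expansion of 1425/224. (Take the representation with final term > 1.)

[6; 2, 1, 3, 3, 1, 4]

1425 = 6×224 + 81
224 = 2×81 + 62
81 = 1×62 + 19
62 = 3×19 + 5
19 = 3×5 + 4
5 = 1×4 + 1
4 = 4×1 + 0  (stop)
So 1425/224 = [6; 2, 1, 3, 3, 1, 4].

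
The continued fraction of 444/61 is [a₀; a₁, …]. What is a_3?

1

444 = 7·61 + 17   →  a_0 = 7
61 = 3·17 + 10   →  a_1 = 3
17 = 1·10 + 7   →  a_2 = 1
10 = 1·7 + 3   →  a_3 = 1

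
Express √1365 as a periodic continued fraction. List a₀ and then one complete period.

a₀ = ⌊√1365⌋ = 36.
With m₀=0, d₀=1 and mₖ₊₁ = dₖaₖ − mₖ, dₖ₊₁ = (n − mₖ₊₁²)/dₖ, aₖ₊₁ = ⌊(a₀+mₖ₊₁)/dₖ₊₁⌋:
  k=1: m=36, d=69, a=1
  k=2: m=33, d=4, a=17
  k=3: m=35, d=35, a=2
  k=4: m=35, d=4, a=17
  k=5: m=33, d=69, a=1
  k=6: m=36, d=1, a=72
d=1 and a=2a₀=72 at k=6, so the next step gives (m, d) = (36, 69) again — its k=1 value — and the period has length 6.

[36; 1, 17, 2, 17, 1, 72]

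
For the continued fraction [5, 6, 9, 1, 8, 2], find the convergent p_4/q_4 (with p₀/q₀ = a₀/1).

Using pₖ = aₖpₖ₋₁ + pₖ₋₂, qₖ = aₖqₖ₋₁ + qₖ₋₂ (with p₋₁=1, p₋₂=0, q₋₁=0, q₋₂=1):
  k=0: a=5, p=5, q=1
  k=1: a=6, p=31, q=6
  k=2: a=9, p=284, q=55
  k=3: a=1, p=315, q=61
  k=4: a=8, p=2804, q=543

2804/543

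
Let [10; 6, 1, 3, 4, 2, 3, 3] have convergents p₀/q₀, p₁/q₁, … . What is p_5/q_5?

2608/257

Using pₖ = aₖpₖ₋₁ + pₖ₋₂, qₖ = aₖqₖ₋₁ + qₖ₋₂ (with p₋₁=1, p₋₂=0, q₋₁=0, q₋₂=1):
  k=0: a=10, p=10, q=1
  k=1: a=6, p=61, q=6
  k=2: a=1, p=71, q=7
  k=3: a=3, p=274, q=27
  k=4: a=4, p=1167, q=115
  k=5: a=2, p=2608, q=257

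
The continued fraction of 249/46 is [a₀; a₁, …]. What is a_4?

249 = 5·46 + 19   →  a_0 = 5
46 = 2·19 + 8   →  a_1 = 2
19 = 2·8 + 3   →  a_2 = 2
8 = 2·3 + 2   →  a_3 = 2
3 = 1·2 + 1   →  a_4 = 1

1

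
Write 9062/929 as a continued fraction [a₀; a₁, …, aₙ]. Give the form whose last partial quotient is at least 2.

9062 = 9*929 + 701
929 = 1*701 + 228
701 = 3*228 + 17
228 = 13*17 + 7
17 = 2*7 + 3
7 = 2*3 + 1
3 = 3*1 + 0  (stop)
So 9062/929 = [9; 1, 3, 13, 2, 2, 3].

[9; 1, 3, 13, 2, 2, 3]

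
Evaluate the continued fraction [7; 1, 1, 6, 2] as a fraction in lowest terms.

Using pₖ = aₖpₖ₋₁ + pₖ₋₂ and qₖ = aₖqₖ₋₁ + qₖ₋₂:
  k=0: a=7, p=7, q=1
  k=1: a=1, p=8, q=1
  k=2: a=1, p=15, q=2
  k=3: a=6, p=98, q=13
  k=4: a=2, p=211, q=28

211/28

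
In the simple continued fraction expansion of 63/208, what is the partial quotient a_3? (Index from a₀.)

3

63 = 0·208 + 63   →  a_0 = 0
208 = 3·63 + 19   →  a_1 = 3
63 = 3·19 + 6   →  a_2 = 3
19 = 3·6 + 1   →  a_3 = 3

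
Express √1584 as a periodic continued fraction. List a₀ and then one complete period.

[39; 1, 3, 1, 78]

a₀ = ⌊√1584⌋ = 39.
With m₀=0, d₀=1 and mₖ₊₁ = dₖaₖ − mₖ, dₖ₊₁ = (n − mₖ₊₁²)/dₖ, aₖ₊₁ = ⌊(a₀+mₖ₊₁)/dₖ₊₁⌋:
  k=1: m=39, d=63, a=1
  k=2: m=24, d=16, a=3
  k=3: m=24, d=63, a=1
  k=4: m=39, d=1, a=78
d=1 and a=2a₀=78 at k=4, so the next step gives (m, d) = (39, 63) again — its k=1 value — and the period has length 4.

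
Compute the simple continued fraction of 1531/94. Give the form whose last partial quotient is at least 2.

1531 = 16·94 + 27
94 = 3·27 + 13
27 = 2·13 + 1
13 = 13·1 + 0  (stop)
So 1531/94 = [16; 3, 2, 13].

[16; 3, 2, 13]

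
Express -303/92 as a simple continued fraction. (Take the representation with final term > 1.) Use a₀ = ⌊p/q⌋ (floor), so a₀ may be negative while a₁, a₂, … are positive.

[-4; 1, 2, 2, 2, 5]

-303 = -4*92 + 65
92 = 1*65 + 27
65 = 2*27 + 11
27 = 2*11 + 5
11 = 2*5 + 1
5 = 5*1 + 0  (stop)
So -303/92 = [-4; 1, 2, 2, 2, 5].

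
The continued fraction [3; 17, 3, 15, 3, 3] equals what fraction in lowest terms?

24847/8126

Fold from the inside: start with 3/1.
  3 + 1/3 = 10/3
  15 + 3/10 = 153/10
  3 + 10/153 = 469/153
  17 + 153/469 = 8126/469
  3 + 469/8126 = 24847/8126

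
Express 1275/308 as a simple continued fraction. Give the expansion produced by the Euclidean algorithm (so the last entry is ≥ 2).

[4; 7, 6, 7]

1275 = 4×308 + 43
308 = 7×43 + 7
43 = 6×7 + 1
7 = 7×1 + 0  (stop)
So 1275/308 = [4; 7, 6, 7].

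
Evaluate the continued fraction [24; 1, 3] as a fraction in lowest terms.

99/4

Using pₖ = aₖpₖ₋₁ + pₖ₋₂ and qₖ = aₖqₖ₋₁ + qₖ₋₂:
  k=0: a=24, p=24, q=1
  k=1: a=1, p=25, q=1
  k=2: a=3, p=99, q=4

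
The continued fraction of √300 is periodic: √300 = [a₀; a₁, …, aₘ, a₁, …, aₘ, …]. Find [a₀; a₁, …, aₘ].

a₀ = ⌊√300⌋ = 17.
With m₀=0, d₀=1 and mₖ₊₁ = dₖaₖ − mₖ, dₖ₊₁ = (n − mₖ₊₁²)/dₖ, aₖ₊₁ = ⌊(a₀+mₖ₊₁)/dₖ₊₁⌋:
  k=1: m=17, d=11, a=3
  k=2: m=16, d=4, a=8
  k=3: m=16, d=11, a=3
  k=4: m=17, d=1, a=34
d=1 and a=2a₀=34 at k=4, so the next step gives (m, d) = (17, 11) again — its k=1 value — and the period has length 4.

[17; 3, 8, 3, 34]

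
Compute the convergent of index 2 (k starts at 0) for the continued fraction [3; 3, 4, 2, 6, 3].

43/13

Using pₖ = aₖpₖ₋₁ + pₖ₋₂, qₖ = aₖqₖ₋₁ + qₖ₋₂ (with p₋₁=1, p₋₂=0, q₋₁=0, q₋₂=1):
  k=0: a=3, p=3, q=1
  k=1: a=3, p=10, q=3
  k=2: a=4, p=43, q=13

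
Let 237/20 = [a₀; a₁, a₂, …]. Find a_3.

1

237 = 11·20 + 17   →  a_0 = 11
20 = 1·17 + 3   →  a_1 = 1
17 = 5·3 + 2   →  a_2 = 5
3 = 1·2 + 1   →  a_3 = 1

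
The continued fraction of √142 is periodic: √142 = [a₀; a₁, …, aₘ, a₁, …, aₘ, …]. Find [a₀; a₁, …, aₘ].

[11; 1, 10, 1, 22]

a₀ = ⌊√142⌋ = 11.
With m₀=0, d₀=1 and mₖ₊₁ = dₖaₖ − mₖ, dₖ₊₁ = (n − mₖ₊₁²)/dₖ, aₖ₊₁ = ⌊(a₀+mₖ₊₁)/dₖ₊₁⌋:
  k=1: m=11, d=21, a=1
  k=2: m=10, d=2, a=10
  k=3: m=10, d=21, a=1
  k=4: m=11, d=1, a=22
d=1 and a=2a₀=22 at k=4, so the next step gives (m, d) = (11, 21) again — its k=1 value — and the period has length 4.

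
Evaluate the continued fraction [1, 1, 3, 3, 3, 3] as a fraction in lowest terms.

Using pₖ = aₖpₖ₋₁ + pₖ₋₂ and qₖ = aₖqₖ₋₁ + qₖ₋₂:
  k=0: a=1, p=1, q=1
  k=1: a=1, p=2, q=1
  k=2: a=3, p=7, q=4
  k=3: a=3, p=23, q=13
  k=4: a=3, p=76, q=43
  k=5: a=3, p=251, q=142

251/142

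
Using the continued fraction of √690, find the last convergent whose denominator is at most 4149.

√690 = [26; 3, 1, 2, 1, 3, 52, …] (period length 6).
Convergents:
  p_0/q_0 = 26/1
  p_1/q_1 = 79/3
  p_2/q_2 = 105/4
  p_3/q_3 = 289/11
  p_4/q_4 = 394/15
  p_5/q_5 = 1471/56
  p_6/q_6 = 76886/2927
  p_7/q_7 = 232129/8837
q_6 = 2927 ≤ 4149 < 8837 = q_7, so the answer is 76886/2927.

76886/2927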